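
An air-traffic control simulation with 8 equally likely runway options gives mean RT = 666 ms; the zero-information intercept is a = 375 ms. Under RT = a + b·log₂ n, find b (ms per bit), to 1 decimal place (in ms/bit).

8 alternatives carry log₂ 8 = 3 bits; the choice cost is 666 − 375 = 291 ms, so b = 291/3 = 97.000 ms/bit.

97.0 ms/bit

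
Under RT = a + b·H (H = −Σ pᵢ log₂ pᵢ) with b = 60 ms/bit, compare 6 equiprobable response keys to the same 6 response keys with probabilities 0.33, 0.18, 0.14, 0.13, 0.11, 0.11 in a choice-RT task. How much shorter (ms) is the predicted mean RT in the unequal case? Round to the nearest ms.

Equiprobable entropy H₀ = log₂ 6 = 2.5850 bits.
Skewed entropy H = −Σ pᵢ log₂ pᵢ = 2.4535 bits.
ΔRT = b·(H₀ − H) = 60 × 0.1315 = 7.89 ms.

8 ms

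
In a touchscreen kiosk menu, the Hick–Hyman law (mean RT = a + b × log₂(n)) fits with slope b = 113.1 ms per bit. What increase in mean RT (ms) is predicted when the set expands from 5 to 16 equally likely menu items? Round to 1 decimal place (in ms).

189.8 ms

ΔRT = (a + b log₂ n₂) − (a + b log₂ n₁) = b·(log₂ n₂ − log₂ n₁).
log₂(16) − log₂(5) = 4 − 2.3219 = 1.6781.
ΔRT = 113.1 × 1.6781 = 189.790 ms.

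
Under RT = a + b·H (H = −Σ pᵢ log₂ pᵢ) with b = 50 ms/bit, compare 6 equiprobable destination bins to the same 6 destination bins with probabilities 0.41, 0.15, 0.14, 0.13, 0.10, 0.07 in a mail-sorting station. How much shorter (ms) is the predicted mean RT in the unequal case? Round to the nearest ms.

The RT saving is b·ΔH. Equiprobable H₀ = log₂(6) = 2.5850 bits; with the given probabilities H = 2.3184 bits.
b·(H₀ − H) = 50 × (2.5850 − 2.3184) = 13.33 ms.

13 ms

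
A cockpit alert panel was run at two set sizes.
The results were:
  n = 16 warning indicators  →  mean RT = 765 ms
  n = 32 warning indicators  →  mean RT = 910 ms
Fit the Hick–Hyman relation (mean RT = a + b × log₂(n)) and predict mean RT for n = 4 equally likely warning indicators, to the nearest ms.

Solve the two-equation system in a and b:
  b = (910 − 765) / (log₂ 32 − log₂ 16) = 145 / (5 − 4) = 145 ms/bit
  a = 765 − 145 × 4 = 185 ms
Then RT(4) = 185 + 145 × log₂ 4 = 185 + 145 × 2 ≈ 475.000 ms.

475 ms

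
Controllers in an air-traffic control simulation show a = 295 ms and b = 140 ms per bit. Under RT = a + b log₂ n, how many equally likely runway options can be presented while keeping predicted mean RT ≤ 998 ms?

32

140·log₂ n ≤ 998 − 295 = 703, giving log₂ n ≤ 5.0214 and n ≤ 32.479. The largest whole number is 32.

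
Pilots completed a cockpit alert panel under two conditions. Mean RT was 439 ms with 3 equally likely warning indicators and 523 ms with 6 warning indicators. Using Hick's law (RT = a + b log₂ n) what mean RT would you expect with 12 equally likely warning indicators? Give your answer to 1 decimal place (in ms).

Solve the two-equation system in a and b:
  b = (523 − 439) / (log₂ 6 − log₂ 3) = 84 / (2.5850 − 1.5850) = 84.000 ms/bit
  a = 439 − 84.000 × 1.5850 = 305.863 ms
Then RT(12) = 305.863 + 84.000 × log₂ 12 = 305.863 + 84.000 × 3.5850 ≈ 607.000 ms.

607.0 ms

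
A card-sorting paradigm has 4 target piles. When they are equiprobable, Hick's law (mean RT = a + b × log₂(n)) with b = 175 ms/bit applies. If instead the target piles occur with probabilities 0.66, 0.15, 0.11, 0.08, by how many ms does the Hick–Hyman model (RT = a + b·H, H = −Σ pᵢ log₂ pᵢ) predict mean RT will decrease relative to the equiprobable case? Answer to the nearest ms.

97 ms

The RT saving is b·ΔH. Equiprobable H₀ = log₂(4) = 2.0000 bits; with the given probabilities H = 1.4480 bits.
b·(H₀ − H) = 175 × (2.0000 − 1.4480) = 96.60 ms.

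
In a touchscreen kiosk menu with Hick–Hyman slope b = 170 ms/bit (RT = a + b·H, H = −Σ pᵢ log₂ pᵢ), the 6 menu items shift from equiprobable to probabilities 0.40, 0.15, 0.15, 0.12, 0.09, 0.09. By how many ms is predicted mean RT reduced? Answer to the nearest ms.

41 ms

Equiprobable entropy H₀ = log₂ 6 = 2.5850 bits.
Skewed entropy H = −Σ pᵢ log₂ pᵢ = 2.3422 bits.
ΔRT = b·(H₀ − H) = 170 × 0.2427 = 41.26 ms.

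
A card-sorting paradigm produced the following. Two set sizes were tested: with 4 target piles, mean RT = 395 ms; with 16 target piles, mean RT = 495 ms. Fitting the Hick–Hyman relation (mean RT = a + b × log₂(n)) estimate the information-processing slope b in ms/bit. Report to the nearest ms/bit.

The slope on a log₂ axis is (495 − 395) / (4 − 2) = 50 ms/bit.

50 ms/bit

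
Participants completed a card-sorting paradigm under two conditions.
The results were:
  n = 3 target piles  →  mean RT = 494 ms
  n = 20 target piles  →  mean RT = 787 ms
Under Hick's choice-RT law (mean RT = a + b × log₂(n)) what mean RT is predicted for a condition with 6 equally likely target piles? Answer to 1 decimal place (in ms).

RT is linear in log₂ n, so two points fix the line:
  b = (787 − 494) / (log₂ 20 − log₂ 3) = 293 / (4.3219 − 1.5850) = 107.053 ms/bit
  a = 494 − 107.053 × 1.5850 = 324.325 ms
Then RT(6) = 324.325 + 107.053 × log₂ 6 = 324.325 + 107.053 × 2.5850 ≈ 601.053 ms.

601.1 ms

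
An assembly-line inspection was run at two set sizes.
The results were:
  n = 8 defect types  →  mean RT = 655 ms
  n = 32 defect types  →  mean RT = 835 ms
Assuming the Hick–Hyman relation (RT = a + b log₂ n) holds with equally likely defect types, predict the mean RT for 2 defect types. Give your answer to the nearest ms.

475 ms

RT is linear in log₂ n, so two points fix the line:
  b = (835 − 655) / (log₂ 32 − log₂ 8) = 180 / (5 − 3) = 90 ms/bit
  a = 655 − 90 × 3 = 385 ms
Then RT(2) = 385 + 90 × log₂ 2 = 385 + 90 × 1 ≈ 475.000 ms.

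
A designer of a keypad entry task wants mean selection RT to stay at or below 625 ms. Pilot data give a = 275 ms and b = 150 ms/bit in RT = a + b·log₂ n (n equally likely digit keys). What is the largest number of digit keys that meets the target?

150·log₂ n ≤ 625 − 275 = 350, giving log₂ n ≤ 2.3333 and n ≤ 5.040. The largest whole number is 5.

5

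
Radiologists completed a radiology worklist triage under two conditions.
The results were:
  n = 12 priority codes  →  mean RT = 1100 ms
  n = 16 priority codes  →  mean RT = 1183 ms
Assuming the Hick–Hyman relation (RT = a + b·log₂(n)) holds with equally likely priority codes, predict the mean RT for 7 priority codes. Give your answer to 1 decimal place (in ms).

Fit slope and intercept:
  b = (1183 − 1100) / (log₂ 16 − log₂ 12) = 83 / (4 − 3.5850) = 199.982 ms/bit
  a = 1100 − 199.982 × 3.5850 = 383.072 ms
Then RT(7) = 383.072 + 199.982 × log₂ 7 = 383.072 + 199.982 × 2.8074 ≈ 944.493 ms.

944.5 ms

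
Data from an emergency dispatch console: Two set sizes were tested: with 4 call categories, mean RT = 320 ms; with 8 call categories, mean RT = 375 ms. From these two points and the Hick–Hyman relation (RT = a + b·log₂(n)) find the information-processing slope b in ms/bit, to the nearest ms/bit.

55 ms/bit

Slope: b = (375 − 320) / (log₂ 8 − log₂ 4) = 55/1.0000 = 55 ms/bit.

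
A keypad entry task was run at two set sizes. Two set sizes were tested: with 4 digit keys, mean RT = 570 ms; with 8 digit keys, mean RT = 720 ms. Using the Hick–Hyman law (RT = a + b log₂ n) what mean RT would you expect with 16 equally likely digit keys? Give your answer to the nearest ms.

Solve the two-equation system in a and b:
  b = (720 − 570) / (log₂ 8 − log₂ 4) = 150 / (3 − 2) = 150 ms/bit
  a = 570 − 150 × 2 = 270 ms
Then RT(16) = 270 + 150 × log₂ 16 = 270 + 150 × 4 ≈ 870.000 ms.

870 ms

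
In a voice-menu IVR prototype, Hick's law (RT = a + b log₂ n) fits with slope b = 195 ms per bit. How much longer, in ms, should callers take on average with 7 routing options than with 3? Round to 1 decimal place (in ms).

ΔRT = (a + b log₂ n₂) − (a + b log₂ n₁) = b·(log₂ n₂ − log₂ n₁).
log₂(7) − log₂(3) = 2.8074 − 1.5850 = 1.2224.
ΔRT = 195 × 1.2224 = 238.367 ms.

238.4 ms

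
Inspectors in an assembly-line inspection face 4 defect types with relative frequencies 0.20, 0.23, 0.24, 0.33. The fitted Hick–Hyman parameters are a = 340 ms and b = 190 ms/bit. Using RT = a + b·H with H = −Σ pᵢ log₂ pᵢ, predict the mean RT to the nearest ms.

H = 0.20·log₂(1/0.20) + 0.23·log₂(1/0.23) + 0.24·log₂(1/0.24) + 0.33·log₂(1/0.33) = 1.9740 bits.
RT = 340 + 190 × 1.9740 = 715.06 ms.

715 ms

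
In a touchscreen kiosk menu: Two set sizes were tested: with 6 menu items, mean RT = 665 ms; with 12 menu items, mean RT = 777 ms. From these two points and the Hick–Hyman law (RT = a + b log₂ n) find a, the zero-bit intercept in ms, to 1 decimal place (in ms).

Slope: b = (777 − 665) / (log₂ 12 − log₂ 6) = 112/1.0000 = 112.000 ms/bit.
Intercept: a = 665 − 112.000·log₂(6) = 375.484 ms.

375.5 ms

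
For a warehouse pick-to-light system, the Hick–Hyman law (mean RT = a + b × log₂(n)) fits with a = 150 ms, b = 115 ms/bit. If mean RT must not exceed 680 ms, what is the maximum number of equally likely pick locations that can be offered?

24

115·log₂ n ≤ 680 − 150 = 530, giving log₂ n ≤ 4.6087 and n ≤ 24.398. The largest whole number is 24.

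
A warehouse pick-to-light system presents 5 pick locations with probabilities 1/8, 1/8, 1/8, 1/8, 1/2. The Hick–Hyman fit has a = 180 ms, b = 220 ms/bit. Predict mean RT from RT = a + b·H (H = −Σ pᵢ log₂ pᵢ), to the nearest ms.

620 ms

Each term −pᵢ log₂ pᵢ: 0.125·3 + 0.125·3 + 0.125·3 + 0.125·3 + 0.5·1; summed, H = 2.000 bits.
Mean RT = a + bH = 180 + 220·2.000 = 620.00 ms.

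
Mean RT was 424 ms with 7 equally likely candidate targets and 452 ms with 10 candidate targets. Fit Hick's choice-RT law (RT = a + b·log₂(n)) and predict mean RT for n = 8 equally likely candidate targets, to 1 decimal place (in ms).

Solve the two-equation system in a and b:
  b = (452 − 424) / (log₂ 10 − log₂ 7) = 28 / (3.3219 − 2.8074) = 54.414 ms/bit
  a = 424 − 54.414 × 2.8074 = 271.241 ms
Then RT(8) = 271.241 + 54.414 × log₂ 8 = 271.241 + 54.414 × 3 ≈ 434.483 ms.

434.5 ms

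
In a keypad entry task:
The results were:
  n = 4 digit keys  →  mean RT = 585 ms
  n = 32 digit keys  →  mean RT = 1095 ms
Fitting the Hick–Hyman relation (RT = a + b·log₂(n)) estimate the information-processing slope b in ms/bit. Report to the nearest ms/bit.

170 ms/bit

b = (RT₂ − RT₁)/(log₂ n₂ − log₂ n₁) = (1095 − 585)/(5 − 2) = 170 ms/bit.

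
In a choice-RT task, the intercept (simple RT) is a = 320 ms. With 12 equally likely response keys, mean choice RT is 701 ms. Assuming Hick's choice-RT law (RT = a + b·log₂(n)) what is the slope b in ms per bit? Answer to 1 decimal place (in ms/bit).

106.3 ms/bit

12 alternatives carry log₂ 12 = 3.5850 bits; the choice cost is 701 − 320 = 381 ms, so b = 381/3.5850 = 106.277 ms/bit.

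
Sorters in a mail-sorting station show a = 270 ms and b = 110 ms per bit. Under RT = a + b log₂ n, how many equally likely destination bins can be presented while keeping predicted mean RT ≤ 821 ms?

32

Set 270 + 110·log₂ n ≤ 821 → log₂ n ≤ (821 − 270)/110 = 5.0091.
So n ≤ 2^5.0091 = 32.202; the largest integer n is 32.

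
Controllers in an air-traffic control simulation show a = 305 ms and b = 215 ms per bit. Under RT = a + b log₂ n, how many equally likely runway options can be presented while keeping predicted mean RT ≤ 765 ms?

215·log₂ n ≤ 765 − 305 = 460, giving log₂ n ≤ 2.1395 and n ≤ 4.406. The largest whole number is 4.

4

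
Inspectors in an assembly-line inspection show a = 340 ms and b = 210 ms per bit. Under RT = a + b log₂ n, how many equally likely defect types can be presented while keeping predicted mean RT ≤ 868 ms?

210·log₂ n ≤ 868 − 340 = 528, giving log₂ n ≤ 2.5143 and n ≤ 5.713. The largest whole number is 5.

5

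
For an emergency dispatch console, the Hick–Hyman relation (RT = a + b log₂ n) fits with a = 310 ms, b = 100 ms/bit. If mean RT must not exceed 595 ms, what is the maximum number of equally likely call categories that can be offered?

7

100·log₂ n ≤ 595 − 310 = 285, giving log₂ n ≤ 2.8500 and n ≤ 7.210. The largest whole number is 7.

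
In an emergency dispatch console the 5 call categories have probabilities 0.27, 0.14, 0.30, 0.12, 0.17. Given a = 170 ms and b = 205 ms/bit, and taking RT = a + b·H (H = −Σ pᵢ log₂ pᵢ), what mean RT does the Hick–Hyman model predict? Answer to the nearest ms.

Entropy contributions −pᵢ log₂ pᵢ: 0.5100, 0.3971, 0.5211, 0.3671, 0.4346; sum H = 2.2299 bits.
RT = a + bH = 170 + 205·2.2299 = 627.12 ms.

627 ms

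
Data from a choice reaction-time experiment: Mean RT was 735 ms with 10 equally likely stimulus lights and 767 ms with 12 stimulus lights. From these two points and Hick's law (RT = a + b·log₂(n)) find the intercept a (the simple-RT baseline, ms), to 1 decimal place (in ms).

330.9 ms

b = (RT₂ − RT₁)/(log₂ n₂ − log₂ n₁) = (767 − 735)/(3.5850 − 3.3219) = 121.657 ms/bit.
Intercept: a = 735 − 121.657·log₂(10) = 330.864 ms.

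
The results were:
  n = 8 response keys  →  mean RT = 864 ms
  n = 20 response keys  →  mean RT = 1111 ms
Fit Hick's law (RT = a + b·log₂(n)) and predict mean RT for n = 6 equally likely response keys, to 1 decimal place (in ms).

786.5 ms

Fit slope and intercept:
  b = (1111 − 864) / (log₂ 20 − log₂ 8) = 247 / (4.3219 − 3) = 186.848 ms/bit
  a = 864 − 186.848 × 3 = 303.455 ms
Then RT(6) = 303.455 + 186.848 × log₂ 6 = 303.455 + 186.848 × 2.5850 ≈ 786.451 ms.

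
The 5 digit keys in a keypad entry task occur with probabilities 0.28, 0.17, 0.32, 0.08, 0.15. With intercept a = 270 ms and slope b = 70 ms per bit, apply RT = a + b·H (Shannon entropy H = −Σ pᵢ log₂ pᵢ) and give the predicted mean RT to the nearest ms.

422 ms

H = 0.28·log₂(1/0.28) + 0.17·log₂(1/0.17) + 0.32·log₂(1/0.32) + 0.08·log₂(1/0.08) + 0.15·log₂(1/0.15) = 2.1769 bits.
RT = 270 + 70 × 2.1769 = 422.38 ms.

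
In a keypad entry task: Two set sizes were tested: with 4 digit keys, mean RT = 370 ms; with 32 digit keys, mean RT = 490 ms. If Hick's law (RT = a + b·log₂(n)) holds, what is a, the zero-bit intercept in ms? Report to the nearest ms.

290 ms

b = (RT₂ − RT₁)/(log₂ n₂ − log₂ n₁) = (490 − 370)/(5 − 2) = 40 ms/bit.
Intercept: a = 370 − 40·log₂(4) = 290.000 ms.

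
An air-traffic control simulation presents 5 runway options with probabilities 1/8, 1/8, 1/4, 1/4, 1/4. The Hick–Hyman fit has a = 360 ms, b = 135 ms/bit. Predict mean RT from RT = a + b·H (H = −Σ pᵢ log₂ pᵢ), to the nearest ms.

664 ms

H = −Σ pᵢ log₂ pᵢ = 0.125·3 + 0.125·3 + 0.25·2 + 0.25·2 + 0.25·2 = 2.250 bits.
RT = 360 + 135 × 2.250 = 663.75 ms.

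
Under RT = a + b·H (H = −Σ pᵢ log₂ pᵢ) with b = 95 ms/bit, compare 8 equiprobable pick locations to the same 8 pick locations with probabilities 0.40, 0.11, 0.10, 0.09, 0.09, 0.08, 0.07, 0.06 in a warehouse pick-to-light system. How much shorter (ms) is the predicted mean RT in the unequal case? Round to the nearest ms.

The RT saving is b·ΔH. Equiprobable H₀ = log₂(8) = 3.0000 bits; with the given probabilities H = 2.6402 bits.
b·(H₀ − H) = 95 × (3.0000 − 2.6402) = 34.19 ms.

34 ms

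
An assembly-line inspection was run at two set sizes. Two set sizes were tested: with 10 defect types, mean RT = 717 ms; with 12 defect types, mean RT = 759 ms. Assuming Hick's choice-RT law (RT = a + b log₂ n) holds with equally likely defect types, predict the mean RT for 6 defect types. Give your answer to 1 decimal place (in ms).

With log₂ n on the abscissa the relation is linear; from the two conditions:
  b = (759 − 717) / (log₂ 12 − log₂ 10) = 42 / (3.5850 − 3.3219) = 159.675 ms/bit
  a = 717 − 159.675 × 3.3219 = 186.571 ms
Then RT(6) = 186.571 + 159.675 × log₂ 6 = 186.571 + 159.675 × 2.5850 ≈ 599.325 ms.

599.3 ms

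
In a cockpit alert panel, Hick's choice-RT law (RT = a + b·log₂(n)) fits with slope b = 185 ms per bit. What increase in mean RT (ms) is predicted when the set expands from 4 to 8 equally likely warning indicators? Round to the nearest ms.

185 ms

The intercept a cancels: ΔRT = b·(log₂ n₂ − log₂ n₁) = b·log₂(n₂/n₁).
log₂(8) − log₂(4) = log₂(8/4) = log₂(2) = 1.
ΔRT = 185 × 1.0000 = 185.000 ms.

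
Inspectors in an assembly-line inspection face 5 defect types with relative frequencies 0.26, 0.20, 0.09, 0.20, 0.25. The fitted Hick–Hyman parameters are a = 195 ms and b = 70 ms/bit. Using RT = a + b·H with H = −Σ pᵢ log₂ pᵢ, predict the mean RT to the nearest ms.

352 ms

Entropy contributions −pᵢ log₂ pᵢ: 0.5053, 0.4644, 0.3127, 0.4644, 0.5000; sum H = 2.2467 bits.
RT = a + bH = 195 + 70·2.2467 = 352.27 ms.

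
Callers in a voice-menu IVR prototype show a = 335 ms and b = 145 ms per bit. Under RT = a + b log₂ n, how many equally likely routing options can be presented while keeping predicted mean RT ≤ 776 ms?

Set 335 + 145·log₂ n ≤ 776 → log₂ n ≤ (776 − 335)/145 = 3.0414.
So n ≤ 2^3.0414 = 8.233; the largest integer n is 8.

8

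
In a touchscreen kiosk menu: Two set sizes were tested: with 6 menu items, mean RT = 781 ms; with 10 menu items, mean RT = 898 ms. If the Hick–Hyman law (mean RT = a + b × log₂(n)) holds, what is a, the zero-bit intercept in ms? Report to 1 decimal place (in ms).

370.6 ms

The slope on a log₂ axis is (898 − 781) / (3.3219 − 2.5850) = 158.759 ms/bit.
a = RT₁ − b·log₂ n₁ = 781 − 158.759 × 2.5850 = 370.614 ms.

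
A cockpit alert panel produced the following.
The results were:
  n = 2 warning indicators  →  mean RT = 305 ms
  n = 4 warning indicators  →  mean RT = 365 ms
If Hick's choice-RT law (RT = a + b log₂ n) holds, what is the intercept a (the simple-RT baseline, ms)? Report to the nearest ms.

The slope on a log₂ axis is (365 − 305) / (2 − 1) = 60 ms/bit.
Intercept: a = 305 − 60·log₂(2) = 245.000 ms.

245 ms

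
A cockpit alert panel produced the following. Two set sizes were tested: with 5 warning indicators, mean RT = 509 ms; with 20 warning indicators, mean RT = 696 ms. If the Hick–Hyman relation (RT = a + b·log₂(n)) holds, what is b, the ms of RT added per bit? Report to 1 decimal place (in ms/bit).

93.5 ms/bit

The slope on a log₂ axis is (696 − 509) / (4.3219 − 2.3219) = 93.500 ms/bit.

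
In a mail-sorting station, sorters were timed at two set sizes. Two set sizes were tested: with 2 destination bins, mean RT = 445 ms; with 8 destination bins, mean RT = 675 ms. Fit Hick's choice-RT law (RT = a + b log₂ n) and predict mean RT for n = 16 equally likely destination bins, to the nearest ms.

790 ms

Solve the two-equation system in a and b:
  b = (675 − 445) / (log₂ 8 − log₂ 2) = 230 / (3 − 1) = 115 ms/bit
  a = 445 − 115 × 1 = 330 ms
Then RT(16) = 330 + 115 × log₂ 16 = 330 + 115 × 4 ≈ 790.000 ms.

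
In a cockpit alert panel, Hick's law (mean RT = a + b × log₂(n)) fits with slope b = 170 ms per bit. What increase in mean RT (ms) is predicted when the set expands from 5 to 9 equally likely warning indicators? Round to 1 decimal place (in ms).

144.2 ms

The intercept a cancels: ΔRT = b·(log₂ n₂ − log₂ n₁) = b·log₂(n₂/n₁).
log₂(9) − log₂(5) = 3.1699 − 2.3219 = 0.8480.
ΔRT = 170 × 0.8480 = 144.159 ms.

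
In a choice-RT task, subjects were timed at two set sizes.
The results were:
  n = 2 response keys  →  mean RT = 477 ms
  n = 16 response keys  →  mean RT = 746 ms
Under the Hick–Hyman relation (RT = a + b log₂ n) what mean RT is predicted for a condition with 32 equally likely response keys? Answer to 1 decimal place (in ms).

With log₂ n on the abscissa the relation is linear; from the two conditions:
  b = (746 − 477) / (log₂ 16 − log₂ 2) = 269 / (4 − 1) = 89.667 ms/bit
  a = 477 − 89.667 × 1 = 387.333 ms
Then RT(32) = 387.333 + 89.667 × log₂ 32 = 387.333 + 89.667 × 5 ≈ 835.667 ms.

835.7 ms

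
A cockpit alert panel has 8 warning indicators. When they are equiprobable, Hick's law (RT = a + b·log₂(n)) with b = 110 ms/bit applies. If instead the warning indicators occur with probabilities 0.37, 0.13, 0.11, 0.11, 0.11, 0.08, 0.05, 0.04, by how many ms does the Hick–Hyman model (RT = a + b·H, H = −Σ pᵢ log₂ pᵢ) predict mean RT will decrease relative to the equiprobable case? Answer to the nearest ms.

38 ms

The RT saving is b·ΔH. Equiprobable H₀ = log₂(8) = 3.0000 bits; with the given probabilities H = 2.6576 bits.
b·(H₀ − H) = 110 × (3.0000 − 2.6576) = 37.66 ms.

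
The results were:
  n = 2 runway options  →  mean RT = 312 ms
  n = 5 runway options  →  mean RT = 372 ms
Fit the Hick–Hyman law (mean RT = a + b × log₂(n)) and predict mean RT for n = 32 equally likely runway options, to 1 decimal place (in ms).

With log₂ n on the abscissa the relation is linear; from the two conditions:
  b = (372 − 312) / (log₂ 5 − log₂ 2) = 60 / (2.3219 − 1) = 45.388 ms/bit
  a = 312 − 45.388 × 1 = 266.612 ms
Then RT(32) = 266.612 + 45.388 × log₂ 32 = 266.612 + 45.388 × 5 ≈ 493.553 ms.

493.6 ms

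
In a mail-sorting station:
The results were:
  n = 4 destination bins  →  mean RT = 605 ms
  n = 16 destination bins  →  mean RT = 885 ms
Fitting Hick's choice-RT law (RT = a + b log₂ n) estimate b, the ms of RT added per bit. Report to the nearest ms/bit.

b = (RT₂ − RT₁)/(log₂ n₂ − log₂ n₁) = (885 − 605)/(4 − 2) = 140 ms/bit.

140 ms/bit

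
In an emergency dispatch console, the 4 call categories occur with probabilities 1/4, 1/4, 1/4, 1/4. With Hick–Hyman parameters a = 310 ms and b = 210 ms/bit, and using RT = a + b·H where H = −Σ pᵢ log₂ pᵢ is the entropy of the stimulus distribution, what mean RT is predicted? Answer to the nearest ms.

730 ms

Each term −pᵢ log₂ pᵢ: 0.25·2 + 0.25·2 + 0.25·2 + 0.25·2; summed, H = 2.000 bits.
Mean RT = a + bH = 310 + 210·2.000 = 730.00 ms.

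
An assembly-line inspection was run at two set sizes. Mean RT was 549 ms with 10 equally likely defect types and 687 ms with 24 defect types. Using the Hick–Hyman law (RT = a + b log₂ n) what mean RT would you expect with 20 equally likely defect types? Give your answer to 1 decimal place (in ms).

With log₂ n on the abscissa the relation is linear; from the two conditions:
  b = (687 − 549) / (log₂ 24 − log₂ 10) = 138 / (4.5850 − 3.3219) = 109.261 ms/bit
  a = 549 − 109.261 × 3.3219 = 186.044 ms
Then RT(20) = 186.044 + 109.261 × log₂ 20 = 186.044 + 109.261 × 4.3219 ≈ 658.261 ms.

658.3 ms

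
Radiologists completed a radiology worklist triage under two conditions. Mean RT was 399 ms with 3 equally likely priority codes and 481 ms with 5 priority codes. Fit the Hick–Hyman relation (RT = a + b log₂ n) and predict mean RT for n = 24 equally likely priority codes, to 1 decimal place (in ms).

Solve the two-equation system in a and b:
  b = (481 − 399) / (log₂ 5 − log₂ 3) = 82 / (2.3219 − 1.5850) = 111.267 ms/bit
  a = 399 − 111.267 × 1.5850 = 222.646 ms
Then RT(24) = 222.646 + 111.267 × log₂ 24 = 222.646 + 111.267 × 4.5850 ≈ 732.801 ms.

732.8 ms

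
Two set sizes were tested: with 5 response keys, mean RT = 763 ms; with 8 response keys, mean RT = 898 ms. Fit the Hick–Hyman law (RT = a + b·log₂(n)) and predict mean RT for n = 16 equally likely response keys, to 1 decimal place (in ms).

1097.1 ms

Solve the two-equation system in a and b:
  b = (898 − 763) / (log₂ 8 − log₂ 5) = 135 / (3 − 2.3219) = 199.094 ms/bit
  a = 763 − 199.094 × 2.3219 = 300.718 ms
Then RT(16) = 300.718 + 199.094 × log₂ 16 = 300.718 + 199.094 × 4 ≈ 1097.094 ms.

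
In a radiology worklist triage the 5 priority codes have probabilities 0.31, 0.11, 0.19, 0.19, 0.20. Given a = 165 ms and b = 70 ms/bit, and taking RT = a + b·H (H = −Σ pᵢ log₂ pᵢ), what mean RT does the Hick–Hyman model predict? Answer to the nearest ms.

Entropy contributions −pᵢ log₂ pᵢ: 0.5238, 0.3503, 0.4552, 0.4552, 0.4644; sum H = 2.2489 bits.
RT = a + bH = 165 + 70·2.2489 = 322.42 ms.

322 ms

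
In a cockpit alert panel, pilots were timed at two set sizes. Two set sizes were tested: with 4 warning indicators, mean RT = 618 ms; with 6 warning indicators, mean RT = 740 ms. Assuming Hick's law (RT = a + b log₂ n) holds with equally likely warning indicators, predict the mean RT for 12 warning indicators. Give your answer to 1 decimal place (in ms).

Solve the two-equation system in a and b:
  b = (740 − 618) / (log₂ 6 − log₂ 4) = 122 / (2.5850 − 2) = 208.560 ms/bit
  a = 618 − 208.560 × 2 = 200.879 ms
Then RT(12) = 200.879 + 208.560 × log₂ 12 = 200.879 + 208.560 × 3.5850 ≈ 948.560 ms.

948.6 ms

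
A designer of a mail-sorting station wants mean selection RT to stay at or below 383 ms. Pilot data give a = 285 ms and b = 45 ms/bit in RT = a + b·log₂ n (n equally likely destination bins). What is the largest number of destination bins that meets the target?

Information budget: (383 − 285)/45 = 2.1778 bits, so n ≤ 2^2.1778 = 4.525 → at most 4.

4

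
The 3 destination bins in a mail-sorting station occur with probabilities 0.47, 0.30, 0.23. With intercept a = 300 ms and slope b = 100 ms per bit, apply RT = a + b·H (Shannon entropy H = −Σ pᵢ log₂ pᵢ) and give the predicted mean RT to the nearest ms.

Entropy contributions −pᵢ log₂ pᵢ: 0.5120, 0.5211, 0.4877; sum H = 1.5207 bits.
RT = a + bH = 300 + 100·1.5207 = 452.07 ms.

452 ms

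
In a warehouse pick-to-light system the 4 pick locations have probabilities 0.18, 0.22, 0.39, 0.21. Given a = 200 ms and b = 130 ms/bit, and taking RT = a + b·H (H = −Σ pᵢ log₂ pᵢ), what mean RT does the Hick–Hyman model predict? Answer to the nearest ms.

451 ms

H = 0.18·log₂(1/0.18) + 0.22·log₂(1/0.22) + 0.39·log₂(1/0.39) + 0.21·log₂(1/0.21) = 1.9285 bits.
RT = 200 + 130 × 1.9285 = 450.71 ms.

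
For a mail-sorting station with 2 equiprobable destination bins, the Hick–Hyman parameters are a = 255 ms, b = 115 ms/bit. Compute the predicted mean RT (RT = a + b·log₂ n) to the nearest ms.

370 ms

log₂(2) = 1 bits, so RT = 255 + 115 × 1 ≈ 370.000 ms.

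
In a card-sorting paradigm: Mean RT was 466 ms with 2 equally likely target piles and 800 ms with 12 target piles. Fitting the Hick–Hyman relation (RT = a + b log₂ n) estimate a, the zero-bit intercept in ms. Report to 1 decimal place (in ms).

336.8 ms

The slope on a log₂ axis is (800 − 466) / (3.5850 − 1) = 129.209 ms/bit.
a = RT₁ − b·log₂ n₁ = 466 − 129.209 × 1 = 336.791 ms.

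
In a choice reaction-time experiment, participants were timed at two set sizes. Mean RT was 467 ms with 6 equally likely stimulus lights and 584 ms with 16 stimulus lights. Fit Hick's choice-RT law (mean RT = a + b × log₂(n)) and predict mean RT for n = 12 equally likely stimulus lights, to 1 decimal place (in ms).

Solve the two-equation system in a and b:
  b = (584 − 467) / (log₂ 16 − log₂ 6) = 117 / (4 − 2.5850) = 82.683 ms/bit
  a = 467 − 82.683 × 2.5850 = 253.267 ms
Then RT(12) = 253.267 + 82.683 × log₂ 12 = 253.267 + 82.683 × 3.5850 ≈ 549.683 ms.

549.7 ms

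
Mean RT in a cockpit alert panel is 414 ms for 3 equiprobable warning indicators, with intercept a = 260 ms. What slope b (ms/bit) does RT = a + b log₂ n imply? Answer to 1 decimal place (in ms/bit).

3 alternatives carry log₂ 3 = 1.5850 bits; the choice cost is 414 − 260 = 154 ms, so b = 154/1.5850 = 97.163 ms/bit.

97.2 ms/bit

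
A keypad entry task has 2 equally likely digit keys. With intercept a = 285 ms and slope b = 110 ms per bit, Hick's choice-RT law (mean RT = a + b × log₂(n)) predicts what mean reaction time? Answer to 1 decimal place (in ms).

log₂(2) = 1 bits, so RT = 285 + 110 × 1 ≈ 395.000 ms.

395.0 ms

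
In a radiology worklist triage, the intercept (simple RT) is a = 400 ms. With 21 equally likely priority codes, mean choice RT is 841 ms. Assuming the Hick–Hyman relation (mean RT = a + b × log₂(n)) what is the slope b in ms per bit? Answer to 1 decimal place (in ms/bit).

100.4 ms/bit

21 alternatives carry log₂ 21 = 4.3923 bits; the choice cost is 841 − 400 = 441 ms, so b = 441/4.3923 = 100.403 ms/bit.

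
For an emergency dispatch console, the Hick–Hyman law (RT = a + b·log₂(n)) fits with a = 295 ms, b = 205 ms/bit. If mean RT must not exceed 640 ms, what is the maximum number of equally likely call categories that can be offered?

Information budget: (640 − 295)/205 = 1.6829 bits, so n ≤ 2^1.6829 = 3.211 → at most 3.

3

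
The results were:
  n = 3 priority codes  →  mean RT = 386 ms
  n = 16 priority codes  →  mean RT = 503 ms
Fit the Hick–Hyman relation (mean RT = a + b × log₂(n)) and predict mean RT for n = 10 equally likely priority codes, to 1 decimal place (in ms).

470.1 ms

With log₂ n on the abscissa the relation is linear; from the two conditions:
  b = (503 − 386) / (log₂ 16 − log₂ 3) = 117 / (4 − 1.5850) = 48.446 ms/bit
  a = 386 − 48.446 × 1.5850 = 309.214 ms
Then RT(10) = 309.214 + 48.446 × log₂ 10 = 309.214 + 48.446 × 3.3219 ≈ 470.150 ms.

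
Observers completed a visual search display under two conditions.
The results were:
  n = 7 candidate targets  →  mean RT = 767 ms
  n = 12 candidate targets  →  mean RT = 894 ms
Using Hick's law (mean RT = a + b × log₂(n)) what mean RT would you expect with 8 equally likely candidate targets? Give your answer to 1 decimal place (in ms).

Solve the two-equation system in a and b:
  b = (894 − 767) / (log₂ 12 − log₂ 7) = 127 / (3.5850 − 2.8074) = 163.321 ms/bit
  a = 767 − 163.321 × 2.8074 = 308.499 ms
Then RT(8) = 308.499 + 163.321 × log₂ 8 = 308.499 + 163.321 × 3 ≈ 798.463 ms.

798.5 ms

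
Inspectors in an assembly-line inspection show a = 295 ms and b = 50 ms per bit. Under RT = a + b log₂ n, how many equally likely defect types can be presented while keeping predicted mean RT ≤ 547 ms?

32

Information budget: (547 − 295)/50 = 5.0400 bits, so n ≤ 2^5.0400 = 32.900 → at most 32.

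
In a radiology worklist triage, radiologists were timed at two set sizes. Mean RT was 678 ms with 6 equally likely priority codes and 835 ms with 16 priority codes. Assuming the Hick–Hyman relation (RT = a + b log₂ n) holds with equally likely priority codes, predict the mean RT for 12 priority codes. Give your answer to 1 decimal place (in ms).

789.0 ms

Solve the two-equation system in a and b:
  b = (835 − 678) / (log₂ 16 − log₂ 6) = 157 / (4 − 2.5850) = 110.951 ms/bit
  a = 678 − 110.951 × 2.5850 = 391.196 ms
Then RT(12) = 391.196 + 110.951 × log₂ 12 = 391.196 + 110.951 × 3.5850 ≈ 788.951 ms.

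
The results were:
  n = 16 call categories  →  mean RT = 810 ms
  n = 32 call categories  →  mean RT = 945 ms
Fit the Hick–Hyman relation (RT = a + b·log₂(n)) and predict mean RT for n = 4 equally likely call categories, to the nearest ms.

540 ms

RT is linear in log₂ n, so two points fix the line:
  b = (945 − 810) / (log₂ 32 − log₂ 16) = 135 / (5 − 4) = 135 ms/bit
  a = 810 − 135 × 4 = 270 ms
Then RT(4) = 270 + 135 × log₂ 4 = 270 + 135 × 2 ≈ 540.000 ms.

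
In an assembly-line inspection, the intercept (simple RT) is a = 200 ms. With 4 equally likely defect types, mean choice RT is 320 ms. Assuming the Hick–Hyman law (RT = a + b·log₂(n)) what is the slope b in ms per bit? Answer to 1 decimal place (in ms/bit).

log₂(4) = 2 bits.
b = (RT − a)/log₂ n = (320 − 200) / 2 = 60.000 ms/bit.

60.0 ms/bit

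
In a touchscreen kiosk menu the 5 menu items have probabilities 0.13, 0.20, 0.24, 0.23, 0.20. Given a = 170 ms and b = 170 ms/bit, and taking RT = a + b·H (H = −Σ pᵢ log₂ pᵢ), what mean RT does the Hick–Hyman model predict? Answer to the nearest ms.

560 ms

Entropy contributions −pᵢ log₂ pᵢ: 0.3826, 0.4644, 0.4941, 0.4877, 0.4644; sum H = 2.2932 bits.
RT = a + bH = 170 + 170·2.2932 = 559.85 ms.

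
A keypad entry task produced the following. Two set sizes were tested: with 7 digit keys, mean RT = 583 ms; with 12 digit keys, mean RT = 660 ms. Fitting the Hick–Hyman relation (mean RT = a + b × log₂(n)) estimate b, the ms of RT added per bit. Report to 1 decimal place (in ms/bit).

99.0 ms/bit

The slope on a log₂ axis is (660 − 583) / (3.5850 − 2.8074) = 99.022 ms/bit.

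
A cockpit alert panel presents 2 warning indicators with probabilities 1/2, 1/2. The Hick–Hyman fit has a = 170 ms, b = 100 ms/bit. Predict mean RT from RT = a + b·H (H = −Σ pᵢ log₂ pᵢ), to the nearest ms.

270 ms

Each term −pᵢ log₂ pᵢ: 0.5·1 + 0.5·1; summed, H = 1.000 bits.
Mean RT = a + bH = 170 + 100·1.000 = 270.00 ms.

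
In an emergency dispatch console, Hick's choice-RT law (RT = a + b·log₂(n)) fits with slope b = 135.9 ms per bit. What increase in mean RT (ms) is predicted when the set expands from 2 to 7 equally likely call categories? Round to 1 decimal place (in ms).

The intercept a cancels: ΔRT = b·(log₂ n₂ − log₂ n₁) = b·log₂(n₂/n₁).
log₂(7) − log₂(2) = 2.8074 − 1 = 1.8074.
ΔRT = 135.9 × 1.8074 = 245.620 ms.

245.6 ms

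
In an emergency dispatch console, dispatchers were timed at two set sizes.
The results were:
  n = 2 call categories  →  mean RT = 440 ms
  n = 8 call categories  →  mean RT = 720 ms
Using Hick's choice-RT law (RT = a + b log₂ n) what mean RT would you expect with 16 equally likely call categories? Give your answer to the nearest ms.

RT is linear in log₂ n, so two points fix the line:
  b = (720 − 440) / (log₂ 8 − log₂ 2) = 280 / (3 − 1) = 140 ms/bit
  a = 440 − 140 × 1 = 300 ms
Then RT(16) = 300 + 140 × log₂ 16 = 300 + 140 × 4 ≈ 860.000 ms.

860 ms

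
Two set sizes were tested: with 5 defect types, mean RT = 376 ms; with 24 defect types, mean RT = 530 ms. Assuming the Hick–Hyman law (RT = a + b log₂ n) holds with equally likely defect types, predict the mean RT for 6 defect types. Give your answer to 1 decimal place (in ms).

Solve the two-equation system in a and b:
  b = (530 − 376) / (log₂ 24 − log₂ 5) = 154 / (4.5850 − 2.3219) = 68.050 ms/bit
  a = 376 − 68.050 × 2.3219 = 217.992 ms
Then RT(6) = 217.992 + 68.050 × log₂ 6 = 217.992 + 68.050 × 2.5850 ≈ 393.900 ms.

393.9 ms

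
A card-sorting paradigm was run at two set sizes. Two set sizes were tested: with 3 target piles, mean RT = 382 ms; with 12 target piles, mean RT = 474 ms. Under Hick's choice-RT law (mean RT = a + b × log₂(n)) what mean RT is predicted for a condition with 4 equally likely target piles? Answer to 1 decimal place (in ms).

With log₂ n on the abscissa the relation is linear; from the two conditions:
  b = (474 − 382) / (log₂ 12 − log₂ 3) = 92 / (3.5850 − 1.5850) = 46.000 ms/bit
  a = 382 − 46.000 × 1.5850 = 309.092 ms
Then RT(4) = 309.092 + 46.000 × log₂ 4 = 309.092 + 46.000 × 2 ≈ 401.092 ms.

401.1 ms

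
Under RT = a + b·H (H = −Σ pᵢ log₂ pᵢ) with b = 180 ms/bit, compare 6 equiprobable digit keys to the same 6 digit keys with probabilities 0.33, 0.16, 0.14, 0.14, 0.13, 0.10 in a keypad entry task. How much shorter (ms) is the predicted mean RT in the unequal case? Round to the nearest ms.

The RT saving is b·ΔH. Equiprobable H₀ = log₂(6) = 2.5850 bits; with the given probabilities H = 2.4599 bits.
b·(H₀ − H) = 180 × (2.5850 − 2.4599) = 22.51 ms.

23 ms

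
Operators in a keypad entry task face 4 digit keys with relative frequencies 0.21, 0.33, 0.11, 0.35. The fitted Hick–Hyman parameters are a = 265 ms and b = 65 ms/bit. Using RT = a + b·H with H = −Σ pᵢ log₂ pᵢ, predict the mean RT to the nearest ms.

387 ms

Entropy contributions −pᵢ log₂ pᵢ: 0.4728, 0.5278, 0.3503, 0.5301; sum H = 1.8810 bits.
RT = a + bH = 265 + 65·1.8810 = 387.27 ms.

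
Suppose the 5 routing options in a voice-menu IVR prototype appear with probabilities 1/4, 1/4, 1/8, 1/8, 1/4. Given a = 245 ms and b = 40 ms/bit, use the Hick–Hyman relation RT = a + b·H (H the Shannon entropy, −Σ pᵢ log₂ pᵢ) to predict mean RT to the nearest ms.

H = −Σ pᵢ log₂ pᵢ = 0.25·2 + 0.25·2 + 0.125·3 + 0.125·3 + 0.25·2 = 2.250 bits.
RT = 245 + 40 × 2.250 = 335.00 ms.

335 ms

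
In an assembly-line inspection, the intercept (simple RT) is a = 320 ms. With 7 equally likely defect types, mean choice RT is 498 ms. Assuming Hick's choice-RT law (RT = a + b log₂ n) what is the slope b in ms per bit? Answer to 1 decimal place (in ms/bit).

7 alternatives carry log₂ 7 = 2.8074 bits; the choice cost is 498 − 320 = 178 ms, so b = 178/2.8074 = 63.405 ms/bit.

63.4 ms/bit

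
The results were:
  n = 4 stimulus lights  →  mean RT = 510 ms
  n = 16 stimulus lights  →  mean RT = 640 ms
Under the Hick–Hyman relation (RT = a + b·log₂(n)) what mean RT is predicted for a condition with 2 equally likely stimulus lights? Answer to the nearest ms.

Fit slope and intercept:
  b = (640 − 510) / (log₂ 16 − log₂ 4) = 130 / (4 − 2) = 65 ms/bit
  a = 510 − 65 × 2 = 380 ms
Then RT(2) = 380 + 65 × log₂ 2 = 380 + 65 × 1 ≈ 445.000 ms.

445 ms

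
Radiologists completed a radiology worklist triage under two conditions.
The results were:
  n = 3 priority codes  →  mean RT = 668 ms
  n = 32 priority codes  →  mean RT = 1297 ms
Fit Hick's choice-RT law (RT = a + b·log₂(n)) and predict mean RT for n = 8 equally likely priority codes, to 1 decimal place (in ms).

928.6 ms

Solve the two-equation system in a and b:
  b = (1297 − 668) / (log₂ 32 − log₂ 3) = 629 / (5 − 1.5850) = 184.185 ms/bit
  a = 668 − 184.185 × 1.5850 = 376.073 ms
Then RT(8) = 376.073 + 184.185 × log₂ 8 = 376.073 + 184.185 × 3 ≈ 928.629 ms.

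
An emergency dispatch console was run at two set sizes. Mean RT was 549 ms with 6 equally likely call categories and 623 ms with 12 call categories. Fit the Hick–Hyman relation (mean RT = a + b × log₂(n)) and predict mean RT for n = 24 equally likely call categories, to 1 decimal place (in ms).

RT is linear in log₂ n, so two points fix the line:
  b = (623 − 549) / (log₂ 12 − log₂ 6) = 74 / (3.5850 − 2.5850) = 74.000 ms/bit
  a = 549 − 74.000 × 2.5850 = 357.713 ms
Then RT(24) = 357.713 + 74.000 × log₂ 24 = 357.713 + 74.000 × 4.5850 ≈ 697.000 ms.

697.0 ms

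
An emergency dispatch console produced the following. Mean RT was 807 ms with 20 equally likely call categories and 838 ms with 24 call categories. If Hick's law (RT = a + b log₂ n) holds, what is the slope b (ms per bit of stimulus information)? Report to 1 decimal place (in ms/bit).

117.9 ms/bit

The slope on a log₂ axis is (838 − 807) / (4.5850 − 4.3219) = 117.855 ms/bit.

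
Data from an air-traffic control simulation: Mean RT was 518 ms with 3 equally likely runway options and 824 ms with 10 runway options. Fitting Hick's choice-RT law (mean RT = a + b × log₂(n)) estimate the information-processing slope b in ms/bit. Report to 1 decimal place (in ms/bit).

176.2 ms/bit

b = (RT₂ − RT₁)/(log₂ n₂ − log₂ n₁) = (824 − 518)/(3.3219 − 1.5850) = 176.169 ms/bit.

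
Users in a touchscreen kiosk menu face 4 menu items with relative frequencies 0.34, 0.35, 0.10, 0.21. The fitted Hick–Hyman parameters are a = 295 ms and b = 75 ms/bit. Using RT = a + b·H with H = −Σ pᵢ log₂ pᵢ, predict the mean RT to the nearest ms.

435 ms

H = 0.34·log₂(1/0.34) + 0.35·log₂(1/0.35) + 0.10·log₂(1/0.10) + 0.21·log₂(1/0.21) = 1.8643 bits.
RT = 295 + 75 × 1.8643 = 434.82 ms.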